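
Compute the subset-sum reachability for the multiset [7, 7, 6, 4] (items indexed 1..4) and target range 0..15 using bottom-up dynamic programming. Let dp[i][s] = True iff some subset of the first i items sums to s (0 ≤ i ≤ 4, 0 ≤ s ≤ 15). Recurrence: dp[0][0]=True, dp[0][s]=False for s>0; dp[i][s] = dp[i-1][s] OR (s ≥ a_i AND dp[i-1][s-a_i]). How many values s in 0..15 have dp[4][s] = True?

8

i\s   0   1   2   3   4   5   6   7   8   9  10  11  12  13  14  15
  0   T   F   F   F   F   F   F   F   F   F   F   F   F   F   F   F
  1   T   F   F   F   F   F   F   T   F   F   F   F   F   F   F   F
  2   T   F   F   F   F   F   F   T   F   F   F   F   F   F   T   F
  3   T   F   F   F   F   F   T   T   F   F   F   F   F   T   T   F
  4   T   F   F   F   T   F   T   T   F   F   T   T   F   T   T   F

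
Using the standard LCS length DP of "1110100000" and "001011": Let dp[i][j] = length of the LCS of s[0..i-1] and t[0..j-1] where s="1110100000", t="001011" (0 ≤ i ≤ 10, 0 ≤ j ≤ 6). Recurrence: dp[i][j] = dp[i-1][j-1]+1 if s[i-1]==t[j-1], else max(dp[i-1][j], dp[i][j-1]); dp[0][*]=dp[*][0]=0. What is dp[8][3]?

   ''  0  0  1  0  1  1
''  0  0  0  0  0  0  0
 1  0  0  0  1  1  1  1
 1  0  0  0  1  1  2  2
 1  0  0  0  1  1  2  3
 0  0  1  1  1  2  2  3
 1  0  1  1  2  2  3  3
 0  0  1  2  2  3  3  3
 0  0  1  2  2  3  3  3
 0  0  1  2  2  3  3  3
 0  0  1  2  2  3  3  3
 0  0  1  2  2  3  3  3

2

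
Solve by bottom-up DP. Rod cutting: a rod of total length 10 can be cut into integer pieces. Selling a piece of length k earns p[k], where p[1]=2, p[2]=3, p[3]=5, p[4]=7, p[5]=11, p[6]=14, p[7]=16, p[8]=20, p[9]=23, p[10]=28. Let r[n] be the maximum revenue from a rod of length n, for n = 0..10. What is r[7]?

16

   n    0    1    2    3    4    5    6    7    8    9   10
r[n]    0    2    4    6    8   11   14   16   20   23   28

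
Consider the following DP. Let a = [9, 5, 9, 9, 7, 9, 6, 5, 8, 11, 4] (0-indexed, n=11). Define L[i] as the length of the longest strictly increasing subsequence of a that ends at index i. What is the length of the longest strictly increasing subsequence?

4

   i    0    1    2    3    4    5    6    7    8    9   10
a[i]    9    5    9    9    7    9    6    5    8   11    4
L[i]    1    1    2    2    2    3    2    1    3    4    1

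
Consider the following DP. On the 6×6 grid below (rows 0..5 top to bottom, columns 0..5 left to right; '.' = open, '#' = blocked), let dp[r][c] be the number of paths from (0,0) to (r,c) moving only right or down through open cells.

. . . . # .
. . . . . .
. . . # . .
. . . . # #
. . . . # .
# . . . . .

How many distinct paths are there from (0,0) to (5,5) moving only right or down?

45

r\c   0   1   2   3   4   5
  0   1   1   1   1   0   0
  1   1   2   3   4   4   4
  2   1   3   6   0   4   8
  3   1   4  10  10   0   0
  4   1   5  15  25   0   0
  5   0   5  20  45  45  45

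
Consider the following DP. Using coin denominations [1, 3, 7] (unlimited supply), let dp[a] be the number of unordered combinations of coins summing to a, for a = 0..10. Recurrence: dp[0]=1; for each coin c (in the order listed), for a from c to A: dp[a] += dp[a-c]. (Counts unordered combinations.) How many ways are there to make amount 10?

after  coin     0     1     2     3     4     5     6     7     8     9    10
          1     1     1     1     1     1     1     1     1     1     1     1
          3     1     1     1     2     2     2     3     3     3     4     4
          7     1     1     1     2     2     2     3     4     4     5     6

6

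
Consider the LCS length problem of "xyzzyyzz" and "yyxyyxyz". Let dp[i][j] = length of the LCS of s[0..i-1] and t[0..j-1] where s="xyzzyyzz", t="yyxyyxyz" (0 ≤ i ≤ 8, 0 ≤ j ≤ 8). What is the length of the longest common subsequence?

   ''  y  y  x  y  y  x  y  z
''  0  0  0  0  0  0  0  0  0
 x  0  0  0  1  1  1  1  1  1
 y  0  1  1  1  2  2  2  2  2
 z  0  1  1  1  2  2  2  2  3
 z  0  1  1  1  2  2  2  2  3
 y  0  1  2  2  2  3  3  3  3
 y  0  1  2  2  3  3  3  4  4
 z  0  1  2  2  3  3  3  4  5
 z  0  1  2  2  3  3  3  4  5

5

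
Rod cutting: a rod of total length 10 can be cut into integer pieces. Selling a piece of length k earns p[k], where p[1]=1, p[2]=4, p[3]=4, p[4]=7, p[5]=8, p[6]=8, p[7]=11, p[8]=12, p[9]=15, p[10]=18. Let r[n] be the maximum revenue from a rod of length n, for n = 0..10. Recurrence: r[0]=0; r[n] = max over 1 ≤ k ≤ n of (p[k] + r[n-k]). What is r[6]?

   n    0    1    2    3    4    5    6    7    8    9   10
r[n]    0    1    4    5    8    9   12   13   16   17   20

12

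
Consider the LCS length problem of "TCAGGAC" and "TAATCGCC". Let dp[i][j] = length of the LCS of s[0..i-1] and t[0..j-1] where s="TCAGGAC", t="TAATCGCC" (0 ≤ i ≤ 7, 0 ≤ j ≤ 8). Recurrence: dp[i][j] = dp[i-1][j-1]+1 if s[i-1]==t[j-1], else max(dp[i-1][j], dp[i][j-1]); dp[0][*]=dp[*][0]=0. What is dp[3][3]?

   ''  T  A  A  T  C  G  C  C
''  0  0  0  0  0  0  0  0  0
 T  0  1  1  1  1  1  1  1  1
 C  0  1  1  1  1  2  2  2  2
 A  0  1  2  2  2  2  2  2  2
 G  0  1  2  2  2  2  3  3  3
 G  0  1  2  2  2  2  3  3  3
 A  0  1  2  3  3  3  3  3  3
 C  0  1  2  3  3  4  4  4  4

2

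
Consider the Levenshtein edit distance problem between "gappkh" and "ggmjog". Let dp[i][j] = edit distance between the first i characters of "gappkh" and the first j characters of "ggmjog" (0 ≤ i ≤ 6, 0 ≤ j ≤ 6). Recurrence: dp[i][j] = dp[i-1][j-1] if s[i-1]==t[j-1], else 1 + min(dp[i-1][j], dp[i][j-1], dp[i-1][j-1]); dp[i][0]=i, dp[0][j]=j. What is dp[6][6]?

   ''  g  g  m  j  o  g
''  0  1  2  3  4  5  6
 g  1  0  1  2  3  4  5
 a  2  1  1  2  3  4  5
 p  3  2  2  2  3  4  5
 p  4  3  3  3  3  4  5
 k  5  4  4  4  4  4  5
 h  6  5  5  5  5  5  5

5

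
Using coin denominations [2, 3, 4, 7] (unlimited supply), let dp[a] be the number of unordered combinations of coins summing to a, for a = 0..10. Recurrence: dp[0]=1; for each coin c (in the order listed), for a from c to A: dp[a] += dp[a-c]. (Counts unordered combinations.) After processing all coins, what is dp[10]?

6

after  coin     0     1     2     3     4     5     6     7     8     9    10
          2     1     0     1     0     1     0     1     0     1     0     1
          3     1     0     1     1     1     1     2     1     2     2     2
          4     1     0     1     1     2     1     3     2     4     3     5
          7     1     0     1     1     2     1     3     3     4     4     6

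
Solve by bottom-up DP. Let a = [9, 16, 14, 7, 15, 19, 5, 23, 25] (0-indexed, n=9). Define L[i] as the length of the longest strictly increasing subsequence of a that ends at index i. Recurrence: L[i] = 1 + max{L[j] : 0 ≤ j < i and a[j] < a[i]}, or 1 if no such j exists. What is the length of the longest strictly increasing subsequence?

6

   i    0    1    2    3    4    5    6    7    8
a[i]    9   16   14    7   15   19    5   23   25
L[i]    1    2    2    1    3    4    1    5    6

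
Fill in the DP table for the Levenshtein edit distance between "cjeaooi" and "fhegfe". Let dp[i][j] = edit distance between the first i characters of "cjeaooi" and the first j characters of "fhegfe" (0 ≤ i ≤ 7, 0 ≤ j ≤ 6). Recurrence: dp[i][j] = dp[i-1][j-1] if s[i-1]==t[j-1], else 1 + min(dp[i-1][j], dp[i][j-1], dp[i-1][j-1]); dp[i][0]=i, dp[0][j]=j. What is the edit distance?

   ''  f  h  e  g  f  e
''  0  1  2  3  4  5  6
 c  1  1  2  3  4  5  6
 j  2  2  2  3  4  5  6
 e  3  3  3  2  3  4  5
 a  4  4  4  3  3  4  5
 o  5  5  5  4  4  4  5
 o  6  6  6  5  5  5  5
 i  7  7  7  6  6  6  6

6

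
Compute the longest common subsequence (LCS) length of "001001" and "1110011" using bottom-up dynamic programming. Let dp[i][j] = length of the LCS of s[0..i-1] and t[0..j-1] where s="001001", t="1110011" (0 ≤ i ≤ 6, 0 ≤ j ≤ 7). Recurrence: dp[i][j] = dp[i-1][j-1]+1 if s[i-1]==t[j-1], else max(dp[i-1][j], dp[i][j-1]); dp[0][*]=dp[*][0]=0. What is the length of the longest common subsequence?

   ''  1  1  1  0  0  1  1
''  0  0  0  0  0  0  0  0
 0  0  0  0  0  1  1  1  1
 0  0  0  0  0  1  2  2  2
 1  0  1  1  1  1  2  3  3
 0  0  1  1  1  2  2  3  3
 0  0  1  1  1  2  3  3  3
 1  0  1  2  2  2  3  4  4

4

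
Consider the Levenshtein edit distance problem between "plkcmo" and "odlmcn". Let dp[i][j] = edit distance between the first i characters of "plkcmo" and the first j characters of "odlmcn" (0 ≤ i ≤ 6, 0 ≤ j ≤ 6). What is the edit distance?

5

   ''  o  d  l  m  c  n
''  0  1  2  3  4  5  6
 p  1  1  2  3  4  5  6
 l  2  2  2  2  3  4  5
 k  3  3  3  3  3  4  5
 c  4  4  4  4  4  3  4
 m  5  5  5  5  4  4  4
 o  6  5  6  6  5  5  5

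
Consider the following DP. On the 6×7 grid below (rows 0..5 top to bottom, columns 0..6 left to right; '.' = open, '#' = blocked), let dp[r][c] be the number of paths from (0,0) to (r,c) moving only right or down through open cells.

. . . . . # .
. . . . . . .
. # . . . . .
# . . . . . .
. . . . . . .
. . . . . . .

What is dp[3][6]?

r\c   0   1   2   3   4   5   6
  0   1   1   1   1   1   0   0
  1   1   2   3   4   5   5   5
  2   1   0   3   7  12  17  22
  3   0   0   3  10  22  39  61
  4   0   0   3  13  35  74 135
  5   0   0   3  16  51 125 260

61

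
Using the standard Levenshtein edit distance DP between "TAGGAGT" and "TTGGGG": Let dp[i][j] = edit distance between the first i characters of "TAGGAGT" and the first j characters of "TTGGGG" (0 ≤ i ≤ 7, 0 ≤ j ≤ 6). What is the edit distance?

   ''  T  T  G  G  G  G
''  0  1  2  3  4  5  6
 T  1  0  1  2  3  4  5
 A  2  1  1  2  3  4  5
 G  3  2  2  1  2  3  4
 G  4  3  3  2  1  2  3
 A  5  4  4  3  2  2  3
 G  6  5  5  4  3  2  2
 T  7  6  5  5  4  3  3

3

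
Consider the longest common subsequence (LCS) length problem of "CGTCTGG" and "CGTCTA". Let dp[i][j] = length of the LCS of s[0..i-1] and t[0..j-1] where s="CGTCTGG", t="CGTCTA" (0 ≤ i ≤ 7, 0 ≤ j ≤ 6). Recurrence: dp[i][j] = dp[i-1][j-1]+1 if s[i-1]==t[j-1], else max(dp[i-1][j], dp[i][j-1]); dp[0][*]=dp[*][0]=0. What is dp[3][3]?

3

   ''  C  G  T  C  T  A
''  0  0  0  0  0  0  0
 C  0  1  1  1  1  1  1
 G  0  1  2  2  2  2  2
 T  0  1  2  3  3  3  3
 C  0  1  2  3  4  4  4
 T  0  1  2  3  4  5  5
 G  0  1  2  3  4  5  5
 G  0  1  2  3  4  5  5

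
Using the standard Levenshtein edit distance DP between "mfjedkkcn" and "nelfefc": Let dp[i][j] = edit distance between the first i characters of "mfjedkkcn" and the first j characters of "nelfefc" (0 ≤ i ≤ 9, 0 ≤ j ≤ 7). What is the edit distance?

8

   ''  n  e  l  f  e  f  c
''  0  1  2  3  4  5  6  7
 m  1  1  2  3  4  5  6  7
 f  2  2  2  3  3  4  5  6
 j  3  3  3  3  4  4  5  6
 e  4  4  3  4  4  4  5  6
 d  5  5  4  4  5  5  5  6
 k  6  6  5  5  5  6  6  6
 k  7  7  6  6  6  6  7  7
 c  8  8  7  7  7  7  7  7
 n  9  8  8  8  8  8  8  8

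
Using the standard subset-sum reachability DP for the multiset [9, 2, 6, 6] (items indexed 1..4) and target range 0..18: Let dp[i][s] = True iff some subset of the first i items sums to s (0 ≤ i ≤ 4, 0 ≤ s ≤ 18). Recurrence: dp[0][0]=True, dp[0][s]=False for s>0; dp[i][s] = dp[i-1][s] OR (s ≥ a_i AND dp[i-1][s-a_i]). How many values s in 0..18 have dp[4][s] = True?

i\s   0   1   2   3   4   5   6   7   8   9  10  11  12  13  14  15  16  17  18
  0   T   F   F   F   F   F   F   F   F   F   F   F   F   F   F   F   F   F   F
  1   T   F   F   F   F   F   F   F   F   T   F   F   F   F   F   F   F   F   F
  2   T   F   T   F   F   F   F   F   F   T   F   T   F   F   F   F   F   F   F
  3   T   F   T   F   F   F   T   F   T   T   F   T   F   F   F   T   F   T   F
  4   T   F   T   F   F   F   T   F   T   T   F   T   T   F   T   T   F   T   F

10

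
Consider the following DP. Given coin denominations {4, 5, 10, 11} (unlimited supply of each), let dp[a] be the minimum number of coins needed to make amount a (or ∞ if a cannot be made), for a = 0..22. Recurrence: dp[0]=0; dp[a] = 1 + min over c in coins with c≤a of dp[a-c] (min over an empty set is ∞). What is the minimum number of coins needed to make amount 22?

2

 a  0  1  2  3  4  5  6  7  8  9 10 11 12 13 14 15 16 17 18 19 20 21 22
dp  0  -  -  -  1  1  -  -  2  2  1  1  3  3  2  2  2  4  3  3  2  2  2
(- denotes ∞ / unreachable)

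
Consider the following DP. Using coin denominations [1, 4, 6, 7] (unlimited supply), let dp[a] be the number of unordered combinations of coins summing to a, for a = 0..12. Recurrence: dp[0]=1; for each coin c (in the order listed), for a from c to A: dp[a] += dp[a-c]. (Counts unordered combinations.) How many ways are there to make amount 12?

9

after  coin     0     1     2     3     4     5     6     7     8     9    10    11    12
          1     1     1     1     1     1     1     1     1     1     1     1     1     1
          4     1     1     1     1     2     2     2     2     3     3     3     3     4
          6     1     1     1     1     2     2     3     3     4     4     5     5     7
          7     1     1     1     1     2     2     3     4     5     5     6     7     9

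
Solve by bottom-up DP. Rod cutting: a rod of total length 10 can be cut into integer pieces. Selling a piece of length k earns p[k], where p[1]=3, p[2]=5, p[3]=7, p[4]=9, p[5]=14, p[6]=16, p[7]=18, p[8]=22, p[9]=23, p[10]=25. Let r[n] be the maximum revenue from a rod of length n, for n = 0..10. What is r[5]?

15

   n    0    1    2    3    4    5    6    7    8    9   10
r[n]    0    3    6    9   12   15   18   21   24   27   30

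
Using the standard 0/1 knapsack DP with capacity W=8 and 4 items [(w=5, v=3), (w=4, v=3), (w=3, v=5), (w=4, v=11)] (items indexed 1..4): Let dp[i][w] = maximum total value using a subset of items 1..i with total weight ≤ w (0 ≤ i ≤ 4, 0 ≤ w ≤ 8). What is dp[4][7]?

16

i\w   0   1   2   3   4   5   6   7   8
  0   0   0   0   0   0   0   0   0   0
  1   0   0   0   0   0   3   3   3   3
  2   0   0   0   0   3   3   3   3   3
  3   0   0   0   5   5   5   5   8   8
  4   0   0   0   5  11  11  11  16  16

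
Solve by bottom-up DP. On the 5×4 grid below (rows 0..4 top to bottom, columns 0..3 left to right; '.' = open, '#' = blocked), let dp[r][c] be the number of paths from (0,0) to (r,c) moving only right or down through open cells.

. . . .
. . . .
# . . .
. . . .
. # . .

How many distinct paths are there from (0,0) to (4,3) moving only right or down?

23

r\c   0   1   2   3
  0   1   1   1   1
  1   1   2   3   4
  2   0   2   5   9
  3   0   2   7  16
  4   0   0   7  23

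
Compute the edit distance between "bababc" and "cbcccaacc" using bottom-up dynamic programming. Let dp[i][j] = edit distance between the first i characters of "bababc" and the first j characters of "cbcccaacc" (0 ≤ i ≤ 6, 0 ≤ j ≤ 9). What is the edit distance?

6

   ''  c  b  c  c  c  a  a  c  c
''  0  1  2  3  4  5  6  7  8  9
 b  1  1  1  2  3  4  5  6  7  8
 a  2  2  2  2  3  4  4  5  6  7
 b  3  3  2  3  3  4  5  5  6  7
 a  4  4  3  3  4  4  4  5  6  7
 b  5  5  4  4  4  5  5  5  6  7
 c  6  5  5  4  4  4  5  6  5  6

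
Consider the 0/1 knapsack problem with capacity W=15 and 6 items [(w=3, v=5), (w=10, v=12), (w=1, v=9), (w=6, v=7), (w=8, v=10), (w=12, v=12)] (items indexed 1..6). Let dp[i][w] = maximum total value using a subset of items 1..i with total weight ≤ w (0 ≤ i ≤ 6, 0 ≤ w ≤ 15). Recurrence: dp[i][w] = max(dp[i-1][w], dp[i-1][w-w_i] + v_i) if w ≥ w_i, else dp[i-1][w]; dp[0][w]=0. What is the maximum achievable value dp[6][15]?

i\w   0   1   2   3   4   5   6   7   8   9  10  11  12  13  14  15
  0   0   0   0   0   0   0   0   0   0   0   0   0   0   0   0   0
  1   0   0   0   5   5   5   5   5   5   5   5   5   5   5   5   5
  2   0   0   0   5   5   5   5   5   5   5  12  12  12  17  17  17
  3   0   9   9   9  14  14  14  14  14  14  14  21  21  21  26  26
  4   0   9   9   9  14  14  14  16  16  16  21  21  21  21  26  26
  5   0   9   9   9  14  14  14  16  16  19  21  21  24  24  26  26
  6   0   9   9   9  14  14  14  16  16  19  21  21  24  24  26  26

26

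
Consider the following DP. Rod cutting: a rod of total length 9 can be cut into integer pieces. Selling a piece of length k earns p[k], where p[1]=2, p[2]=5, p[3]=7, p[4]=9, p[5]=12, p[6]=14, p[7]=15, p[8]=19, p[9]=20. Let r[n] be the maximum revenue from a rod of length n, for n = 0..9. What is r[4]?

10

   n    0    1    2    3    4    5    6    7    8    9
r[n]    0    2    5    7   10   12   15   17   20   22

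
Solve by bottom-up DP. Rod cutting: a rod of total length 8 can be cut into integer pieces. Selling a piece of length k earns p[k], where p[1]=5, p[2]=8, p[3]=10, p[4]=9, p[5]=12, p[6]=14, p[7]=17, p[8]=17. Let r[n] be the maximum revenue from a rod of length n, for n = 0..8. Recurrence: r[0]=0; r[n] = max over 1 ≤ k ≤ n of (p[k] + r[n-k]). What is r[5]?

25

   n    0    1    2    3    4    5    6    7    8
r[n]    0    5   10   15   20   25   30   35   40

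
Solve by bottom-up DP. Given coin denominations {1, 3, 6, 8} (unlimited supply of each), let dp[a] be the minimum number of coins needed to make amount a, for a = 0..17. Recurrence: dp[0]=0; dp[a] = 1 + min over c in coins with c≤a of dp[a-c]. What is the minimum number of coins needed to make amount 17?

3

 a  0  1  2  3  4  5  6  7  8  9 10 11 12 13 14 15 16 17
dp  0  1  2  1  2  3  1  2  1  2  3  2  2  3  2  3  2  3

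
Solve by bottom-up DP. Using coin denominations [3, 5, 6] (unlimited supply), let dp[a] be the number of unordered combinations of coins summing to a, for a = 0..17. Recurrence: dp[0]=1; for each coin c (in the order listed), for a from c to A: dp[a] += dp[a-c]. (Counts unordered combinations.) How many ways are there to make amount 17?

3

after  coin     0     1     2     3     4     5     6     7     8     9    10    11    12    13    14    15    16    17
          3     1     0     0     1     0     0     1     0     0     1     0     0     1     0     0     1     0     0
          5     1     0     0     1     0     1     1     0     1     1     1     1     1     1     1     2     1     1
          6     1     0     0     1     0     1     2     0     1     2     1     2     3     1     2     4     2     3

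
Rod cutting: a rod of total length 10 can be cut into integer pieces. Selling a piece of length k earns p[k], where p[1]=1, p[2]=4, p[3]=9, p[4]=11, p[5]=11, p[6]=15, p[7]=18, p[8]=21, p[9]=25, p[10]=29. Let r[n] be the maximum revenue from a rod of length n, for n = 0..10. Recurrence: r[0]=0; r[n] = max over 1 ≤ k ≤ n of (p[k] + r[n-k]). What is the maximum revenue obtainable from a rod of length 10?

29

   n    0    1    2    3    4    5    6    7    8    9   10
r[n]    0    1    4    9   11   13   18   20   22   27   29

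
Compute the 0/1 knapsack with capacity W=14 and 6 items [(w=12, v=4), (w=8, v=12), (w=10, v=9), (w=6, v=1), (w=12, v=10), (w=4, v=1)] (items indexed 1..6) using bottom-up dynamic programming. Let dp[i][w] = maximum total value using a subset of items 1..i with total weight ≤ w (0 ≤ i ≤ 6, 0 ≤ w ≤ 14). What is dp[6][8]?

12

i\w   0   1   2   3   4   5   6   7   8   9  10  11  12  13  14
  0   0   0   0   0   0   0   0   0   0   0   0   0   0   0   0
  1   0   0   0   0   0   0   0   0   0   0   0   0   4   4   4
  2   0   0   0   0   0   0   0   0  12  12  12  12  12  12  12
  3   0   0   0   0   0   0   0   0  12  12  12  12  12  12  12
  4   0   0   0   0   0   0   1   1  12  12  12  12  12  12  13
  5   0   0   0   0   0   0   1   1  12  12  12  12  12  12  13
  6   0   0   0   0   1   1   1   1  12  12  12  12  13  13  13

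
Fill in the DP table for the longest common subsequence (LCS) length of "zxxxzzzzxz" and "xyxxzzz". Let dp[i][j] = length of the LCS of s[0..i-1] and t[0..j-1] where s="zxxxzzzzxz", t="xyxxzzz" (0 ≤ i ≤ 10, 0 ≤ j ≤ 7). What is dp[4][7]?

   ''  x  y  x  x  z  z  z
''  0  0  0  0  0  0  0  0
 z  0  0  0  0  0  1  1  1
 x  0  1  1  1  1  1  1  1
 x  0  1  1  2  2  2  2  2
 x  0  1  1  2  3  3  3  3
 z  0  1  1  2  3  4  4  4
 z  0  1  1  2  3  4  5  5
 z  0  1  1  2  3  4  5  6
 z  0  1  1  2  3  4  5  6
 x  0  1  1  2  3  4  5  6
 z  0  1  1  2  3  4  5  6

3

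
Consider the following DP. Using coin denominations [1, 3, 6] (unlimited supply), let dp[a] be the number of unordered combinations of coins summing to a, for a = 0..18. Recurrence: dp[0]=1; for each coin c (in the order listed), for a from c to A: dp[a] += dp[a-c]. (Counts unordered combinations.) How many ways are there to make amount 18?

after  coin     0     1     2     3     4     5     6     7     8     9    10    11    12    13    14    15    16    17    18
          1     1     1     1     1     1     1     1     1     1     1     1     1     1     1     1     1     1     1     1
          3     1     1     1     2     2     2     3     3     3     4     4     4     5     5     5     6     6     6     7
          6     1     1     1     2     2     2     4     4     4     6     6     6     9     9     9    12    12    12    16

16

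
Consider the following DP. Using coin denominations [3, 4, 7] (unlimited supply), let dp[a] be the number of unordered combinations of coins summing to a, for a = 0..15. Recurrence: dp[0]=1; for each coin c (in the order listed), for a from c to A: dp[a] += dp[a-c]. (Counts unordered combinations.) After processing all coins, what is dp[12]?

2

after  coin     0     1     2     3     4     5     6     7     8     9    10    11    12    13    14    15
          3     1     0     0     1     0     0     1     0     0     1     0     0     1     0     0     1
          4     1     0     0     1     1     0     1     1     1     1     1     1     2     1     1     2
          7     1     0     0     1     1     0     1     2     1     1     2     2     2     2     3     3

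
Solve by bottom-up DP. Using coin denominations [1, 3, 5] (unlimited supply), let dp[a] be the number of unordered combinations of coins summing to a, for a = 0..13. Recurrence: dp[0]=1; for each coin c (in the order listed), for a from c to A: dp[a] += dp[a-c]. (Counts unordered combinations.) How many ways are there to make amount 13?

after  coin     0     1     2     3     4     5     6     7     8     9    10    11    12    13
          1     1     1     1     1     1     1     1     1     1     1     1     1     1     1
          3     1     1     1     2     2     2     3     3     3     4     4     4     5     5
          5     1     1     1     2     2     3     4     4     5     6     7     8     9    10

10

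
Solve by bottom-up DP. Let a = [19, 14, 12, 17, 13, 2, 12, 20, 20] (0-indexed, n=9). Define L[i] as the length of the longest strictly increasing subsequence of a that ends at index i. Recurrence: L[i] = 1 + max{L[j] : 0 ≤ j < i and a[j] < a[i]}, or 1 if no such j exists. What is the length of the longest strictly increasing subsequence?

3

   i    0    1    2    3    4    5    6    7    8
a[i]   19   14   12   17   13    2   12   20   20
L[i]    1    1    1    2    2    1    2    3    3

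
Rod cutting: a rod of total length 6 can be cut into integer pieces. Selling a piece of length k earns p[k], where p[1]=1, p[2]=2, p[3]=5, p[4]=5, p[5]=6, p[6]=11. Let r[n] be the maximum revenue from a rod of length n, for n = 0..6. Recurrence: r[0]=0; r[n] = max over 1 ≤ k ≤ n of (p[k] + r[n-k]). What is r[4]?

   n    0    1    2    3    4    5    6
r[n]    0    1    2    5    6    7   11

6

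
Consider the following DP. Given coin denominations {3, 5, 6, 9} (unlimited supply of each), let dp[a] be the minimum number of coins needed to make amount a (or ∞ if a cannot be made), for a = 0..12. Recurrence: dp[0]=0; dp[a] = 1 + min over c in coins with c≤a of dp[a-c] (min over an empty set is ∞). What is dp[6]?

1

 a  0  1  2  3  4  5  6  7  8  9 10 11 12
dp  0  -  -  1  -  1  1  -  2  1  2  2  2
(- denotes ∞ / unreachable)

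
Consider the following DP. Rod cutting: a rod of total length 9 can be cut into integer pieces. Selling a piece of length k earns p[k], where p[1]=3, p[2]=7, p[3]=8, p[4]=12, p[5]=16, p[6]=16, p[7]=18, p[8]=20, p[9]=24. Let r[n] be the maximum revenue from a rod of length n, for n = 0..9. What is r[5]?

   n    0    1    2    3    4    5    6    7    8    9
r[n]    0    3    7   10   14   17   21   24   28   31

17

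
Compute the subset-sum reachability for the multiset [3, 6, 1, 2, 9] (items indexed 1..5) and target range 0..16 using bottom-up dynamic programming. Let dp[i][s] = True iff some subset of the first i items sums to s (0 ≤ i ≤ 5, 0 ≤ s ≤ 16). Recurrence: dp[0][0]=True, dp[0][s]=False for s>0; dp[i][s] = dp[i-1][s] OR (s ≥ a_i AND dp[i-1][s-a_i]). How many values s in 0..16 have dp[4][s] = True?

13

i\s   0   1   2   3   4   5   6   7   8   9  10  11  12  13  14  15  16
  0   T   F   F   F   F   F   F   F   F   F   F   F   F   F   F   F   F
  1   T   F   F   T   F   F   F   F   F   F   F   F   F   F   F   F   F
  2   T   F   F   T   F   F   T   F   F   T   F   F   F   F   F   F   F
  3   T   T   F   T   T   F   T   T   F   T   T   F   F   F   F   F   F
  4   T   T   T   T   T   T   T   T   T   T   T   T   T   F   F   F   F
  5   T   T   T   T   T   T   T   T   T   T   T   T   T   T   T   T   T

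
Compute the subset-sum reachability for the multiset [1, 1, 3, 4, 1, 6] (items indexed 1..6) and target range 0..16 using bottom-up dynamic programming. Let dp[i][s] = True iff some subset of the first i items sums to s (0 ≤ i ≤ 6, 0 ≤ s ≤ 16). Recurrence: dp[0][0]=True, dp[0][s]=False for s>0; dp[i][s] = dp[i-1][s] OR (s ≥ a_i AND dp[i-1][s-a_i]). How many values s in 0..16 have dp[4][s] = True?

10

i\s   0   1   2   3   4   5   6   7   8   9  10  11  12  13  14  15  16
  0   T   F   F   F   F   F   F   F   F   F   F   F   F   F   F   F   F
  1   T   T   F   F   F   F   F   F   F   F   F   F   F   F   F   F   F
  2   T   T   T   F   F   F   F   F   F   F   F   F   F   F   F   F   F
  3   T   T   T   T   T   T   F   F   F   F   F   F   F   F   F   F   F
  4   T   T   T   T   T   T   T   T   T   T   F   F   F   F   F   F   F
  5   T   T   T   T   T   T   T   T   T   T   T   F   F   F   F   F   F
  6   T   T   T   T   T   T   T   T   T   T   T   T   T   T   T   T   T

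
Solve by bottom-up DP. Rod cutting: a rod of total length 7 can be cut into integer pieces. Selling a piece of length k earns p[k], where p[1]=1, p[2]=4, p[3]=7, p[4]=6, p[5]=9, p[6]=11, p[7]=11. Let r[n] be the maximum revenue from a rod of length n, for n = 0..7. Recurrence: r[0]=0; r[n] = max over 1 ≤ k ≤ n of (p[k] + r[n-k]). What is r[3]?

   n    0    1    2    3    4    5    6    7
r[n]    0    1    4    7    8   11   14   15

7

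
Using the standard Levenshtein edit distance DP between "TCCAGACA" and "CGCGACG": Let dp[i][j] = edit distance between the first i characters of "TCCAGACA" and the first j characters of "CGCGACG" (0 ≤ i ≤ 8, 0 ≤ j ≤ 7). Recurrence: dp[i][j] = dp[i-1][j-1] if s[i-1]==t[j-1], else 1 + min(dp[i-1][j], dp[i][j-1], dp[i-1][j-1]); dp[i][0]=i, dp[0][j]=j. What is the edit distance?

   ''  C  G  C  G  A  C  G
''  0  1  2  3  4  5  6  7
 T  1  1  2  3  4  5  6  7
 C  2  1  2  2  3  4  5  6
 C  3  2  2  2  3  4  4  5
 A  4  3  3  3  3  3  4  5
 G  5  4  3  4  3  4  4  4
 A  6  5  4  4  4  3  4  5
 C  7  6  5  4  5  4  3  4
 A  8  7  6  5  5  5  4  4

4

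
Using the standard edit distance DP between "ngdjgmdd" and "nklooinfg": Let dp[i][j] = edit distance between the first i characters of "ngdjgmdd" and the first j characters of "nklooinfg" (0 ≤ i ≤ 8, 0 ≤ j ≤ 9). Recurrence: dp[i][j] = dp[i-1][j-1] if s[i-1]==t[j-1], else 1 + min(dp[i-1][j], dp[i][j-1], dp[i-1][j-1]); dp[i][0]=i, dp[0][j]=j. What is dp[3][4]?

3

   ''  n  k  l  o  o  i  n  f  g
''  0  1  2  3  4  5  6  7  8  9
 n  1  0  1  2  3  4  5  6  7  8
 g  2  1  1  2  3  4  5  6  7  7
 d  3  2  2  2  3  4  5  6  7  8
 j  4  3  3  3  3  4  5  6  7  8
 g  5  4  4  4  4  4  5  6  7  7
 m  6  5  5  5  5  5  5  6  7  8
 d  7  6  6  6  6  6  6  6  7  8
 d  8  7  7  7  7  7  7  7  7  8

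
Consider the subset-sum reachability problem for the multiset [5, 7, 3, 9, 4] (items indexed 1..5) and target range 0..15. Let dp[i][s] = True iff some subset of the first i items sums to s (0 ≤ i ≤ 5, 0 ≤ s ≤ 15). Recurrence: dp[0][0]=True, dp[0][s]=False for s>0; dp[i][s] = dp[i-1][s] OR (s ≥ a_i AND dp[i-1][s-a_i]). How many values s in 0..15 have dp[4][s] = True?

10

i\s   0   1   2   3   4   5   6   7   8   9  10  11  12  13  14  15
  0   T   F   F   F   F   F   F   F   F   F   F   F   F   F   F   F
  1   T   F   F   F   F   T   F   F   F   F   F   F   F   F   F   F
  2   T   F   F   F   F   T   F   T   F   F   F   F   T   F   F   F
  3   T   F   F   T   F   T   F   T   T   F   T   F   T   F   F   T
  4   T   F   F   T   F   T   F   T   T   T   T   F   T   F   T   T
  5   T   F   F   T   T   T   F   T   T   T   T   T   T   T   T   T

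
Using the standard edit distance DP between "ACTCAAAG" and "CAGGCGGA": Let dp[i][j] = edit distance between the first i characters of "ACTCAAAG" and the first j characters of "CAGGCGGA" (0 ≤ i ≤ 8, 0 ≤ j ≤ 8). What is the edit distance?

   ''  C  A  G  G  C  G  G  A
''  0  1  2  3  4  5  6  7  8
 A  1  1  1  2  3  4  5  6  7
 C  2  1  2  2  3  3  4  5  6
 T  3  2  2  3  3  4  4  5  6
 C  4  3  3  3  4  3  4  5  6
 A  5  4  3  4  4  4  4  5  5
 A  6  5  4  4  5  5  5  5  5
 A  7  6  5  5  5  6  6  6  5
 G  8  7  6  5  5  6  6  6  6

6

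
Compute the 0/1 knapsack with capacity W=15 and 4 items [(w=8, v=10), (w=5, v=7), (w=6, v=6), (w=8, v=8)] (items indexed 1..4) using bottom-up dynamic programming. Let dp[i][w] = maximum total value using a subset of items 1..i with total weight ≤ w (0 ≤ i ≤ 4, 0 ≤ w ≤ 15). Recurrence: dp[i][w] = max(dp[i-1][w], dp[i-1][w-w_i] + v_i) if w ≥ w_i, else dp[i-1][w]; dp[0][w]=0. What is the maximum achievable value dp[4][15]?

i\w   0   1   2   3   4   5   6   7   8   9  10  11  12  13  14  15
  0   0   0   0   0   0   0   0   0   0   0   0   0   0   0   0   0
  1   0   0   0   0   0   0   0   0  10  10  10  10  10  10  10  10
  2   0   0   0   0   0   7   7   7  10  10  10  10  10  17  17  17
  3   0   0   0   0   0   7   7   7  10  10  10  13  13  17  17  17
  4   0   0   0   0   0   7   7   7  10  10  10  13  13  17  17  17

17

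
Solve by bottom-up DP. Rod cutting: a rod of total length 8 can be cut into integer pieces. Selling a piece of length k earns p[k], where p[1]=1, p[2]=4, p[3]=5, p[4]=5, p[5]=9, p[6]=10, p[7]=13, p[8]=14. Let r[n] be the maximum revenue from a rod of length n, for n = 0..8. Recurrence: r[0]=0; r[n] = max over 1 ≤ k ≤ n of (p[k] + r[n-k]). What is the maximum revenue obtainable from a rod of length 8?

16

   n    0    1    2    3    4    5    6    7    8
r[n]    0    1    4    5    8    9   12   13   16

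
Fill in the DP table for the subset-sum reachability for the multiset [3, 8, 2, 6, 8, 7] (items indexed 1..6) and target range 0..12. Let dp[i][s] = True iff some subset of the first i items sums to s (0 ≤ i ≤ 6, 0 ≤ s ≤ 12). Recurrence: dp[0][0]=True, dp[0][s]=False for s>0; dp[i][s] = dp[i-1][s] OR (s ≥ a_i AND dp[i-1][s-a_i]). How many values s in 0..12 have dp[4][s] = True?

9

i\s   0   1   2   3   4   5   6   7   8   9  10  11  12
  0   T   F   F   F   F   F   F   F   F   F   F   F   F
  1   T   F   F   T   F   F   F   F   F   F   F   F   F
  2   T   F   F   T   F   F   F   F   T   F   F   T   F
  3   T   F   T   T   F   T   F   F   T   F   T   T   F
  4   T   F   T   T   F   T   T   F   T   T   T   T   F
  5   T   F   T   T   F   T   T   F   T   T   T   T   F
  6   T   F   T   T   F   T   T   T   T   T   T   T   T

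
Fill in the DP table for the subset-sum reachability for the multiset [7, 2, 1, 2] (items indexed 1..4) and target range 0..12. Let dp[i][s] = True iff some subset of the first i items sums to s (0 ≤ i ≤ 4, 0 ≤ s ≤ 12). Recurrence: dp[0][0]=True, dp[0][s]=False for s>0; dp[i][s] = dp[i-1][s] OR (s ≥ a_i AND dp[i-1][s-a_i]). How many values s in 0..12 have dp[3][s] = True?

8

i\s   0   1   2   3   4   5   6   7   8   9  10  11  12
  0   T   F   F   F   F   F   F   F   F   F   F   F   F
  1   T   F   F   F   F   F   F   T   F   F   F   F   F
  2   T   F   T   F   F   F   F   T   F   T   F   F   F
  3   T   T   T   T   F   F   F   T   T   T   T   F   F
  4   T   T   T   T   T   T   F   T   T   T   T   T   T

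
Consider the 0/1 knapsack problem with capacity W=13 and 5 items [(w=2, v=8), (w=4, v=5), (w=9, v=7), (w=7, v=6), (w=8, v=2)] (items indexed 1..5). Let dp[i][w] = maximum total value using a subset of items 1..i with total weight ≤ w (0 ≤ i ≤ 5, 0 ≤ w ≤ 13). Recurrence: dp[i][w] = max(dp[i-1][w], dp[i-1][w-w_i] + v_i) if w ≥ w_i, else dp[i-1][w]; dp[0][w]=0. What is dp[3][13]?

i\w   0   1   2   3   4   5   6   7   8   9  10  11  12  13
  0   0   0   0   0   0   0   0   0   0   0   0   0   0   0
  1   0   0   8   8   8   8   8   8   8   8   8   8   8   8
  2   0   0   8   8   8   8  13  13  13  13  13  13  13  13
  3   0   0   8   8   8   8  13  13  13  13  13  15  15  15
  4   0   0   8   8   8   8  13  13  13  14  14  15  15  19
  5   0   0   8   8   8   8  13  13  13  14  14  15  15  19

15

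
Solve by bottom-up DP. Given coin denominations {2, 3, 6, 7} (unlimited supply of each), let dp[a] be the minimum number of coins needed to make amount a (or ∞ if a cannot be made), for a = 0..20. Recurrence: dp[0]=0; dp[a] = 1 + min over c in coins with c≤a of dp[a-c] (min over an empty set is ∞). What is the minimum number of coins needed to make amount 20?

 a  0  1  2  3  4  5  6  7  8  9 10 11 12 13 14 15 16 17 18 19 20
dp  0  -  1  1  2  2  1  1  2  2  2  3  2  2  2  3  3  3  3  3  3
(- denotes ∞ / unreachable)

3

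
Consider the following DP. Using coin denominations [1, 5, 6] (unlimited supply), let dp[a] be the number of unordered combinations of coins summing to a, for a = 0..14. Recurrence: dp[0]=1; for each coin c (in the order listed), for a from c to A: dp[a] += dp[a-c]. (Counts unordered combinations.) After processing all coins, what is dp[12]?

after  coin     0     1     2     3     4     5     6     7     8     9    10    11    12    13    14
          1     1     1     1     1     1     1     1     1     1     1     1     1     1     1     1
          5     1     1     1     1     1     2     2     2     2     2     3     3     3     3     3
          6     1     1     1     1     1     2     3     3     3     3     4     5     6     6     6

6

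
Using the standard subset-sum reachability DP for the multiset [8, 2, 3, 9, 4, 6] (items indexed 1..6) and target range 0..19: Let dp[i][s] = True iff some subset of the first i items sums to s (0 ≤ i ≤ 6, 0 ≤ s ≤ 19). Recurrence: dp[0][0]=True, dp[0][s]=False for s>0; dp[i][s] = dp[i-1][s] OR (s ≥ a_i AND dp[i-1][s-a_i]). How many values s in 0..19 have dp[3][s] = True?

i\s   0   1   2   3   4   5   6   7   8   9  10  11  12  13  14  15  16  17  18  19
  0   T   F   F   F   F   F   F   F   F   F   F   F   F   F   F   F   F   F   F   F
  1   T   F   F   F   F   F   F   F   T   F   F   F   F   F   F   F   F   F   F   F
  2   T   F   T   F   F   F   F   F   T   F   T   F   F   F   F   F   F   F   F   F
  3   T   F   T   T   F   T   F   F   T   F   T   T   F   T   F   F   F   F   F   F
  4   T   F   T   T   F   T   F   F   T   T   T   T   T   T   T   F   F   T   F   T
  5   T   F   T   T   T   T   T   T   T   T   T   T   T   T   T   T   T   T   T   T
  6   T   F   T   T   T   T   T   T   T   T   T   T   T   T   T   T   T   T   T   T

8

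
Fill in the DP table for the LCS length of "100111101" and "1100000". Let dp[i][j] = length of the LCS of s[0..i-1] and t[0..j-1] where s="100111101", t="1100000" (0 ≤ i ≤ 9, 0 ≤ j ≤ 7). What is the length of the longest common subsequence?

   ''  1  1  0  0  0  0  0
''  0  0  0  0  0  0  0  0
 1  0  1  1  1  1  1  1  1
 0  0  1  1  2  2  2  2  2
 0  0  1  1  2  3  3  3  3
 1  0  1  2  2  3  3  3  3
 1  0  1  2  2  3  3  3  3
 1  0  1  2  2  3  3  3  3
 1  0  1  2  2  3  3  3  3
 0  0  1  2  3  3  4  4  4
 1  0  1  2  3  3  4  4  4

4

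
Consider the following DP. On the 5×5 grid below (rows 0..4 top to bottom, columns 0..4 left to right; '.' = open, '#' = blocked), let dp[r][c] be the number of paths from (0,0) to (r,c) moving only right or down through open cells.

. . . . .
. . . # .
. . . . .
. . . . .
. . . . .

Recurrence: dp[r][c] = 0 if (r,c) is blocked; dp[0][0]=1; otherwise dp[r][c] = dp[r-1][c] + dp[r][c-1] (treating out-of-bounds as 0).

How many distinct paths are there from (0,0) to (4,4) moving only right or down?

54

r\c   0   1   2   3   4
  0   1   1   1   1   1
  1   1   2   3   0   1
  2   1   3   6   6   7
  3   1   4  10  16  23
  4   1   5  15  31  54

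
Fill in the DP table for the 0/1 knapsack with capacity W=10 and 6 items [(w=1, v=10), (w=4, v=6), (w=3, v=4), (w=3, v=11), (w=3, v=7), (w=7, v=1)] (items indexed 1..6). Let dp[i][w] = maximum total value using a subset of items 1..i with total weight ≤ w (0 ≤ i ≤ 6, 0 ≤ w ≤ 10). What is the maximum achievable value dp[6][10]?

32

i\w   0   1   2   3   4   5   6   7   8   9  10
  0   0   0   0   0   0   0   0   0   0   0   0
  1   0  10  10  10  10  10  10  10  10  10  10
  2   0  10  10  10  10  16  16  16  16  16  16
  3   0  10  10  10  14  16  16  16  20  20  20
  4   0  10  10  11  21  21  21  25  27  27  27
  5   0  10  10  11  21  21  21  28  28  28  32
  6   0  10  10  11  21  21  21  28  28  28  32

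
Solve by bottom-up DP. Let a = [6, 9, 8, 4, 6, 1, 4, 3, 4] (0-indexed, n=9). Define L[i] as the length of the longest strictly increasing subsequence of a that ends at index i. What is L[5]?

   i    0    1    2    3    4    5    6    7    8
a[i]    6    9    8    4    6    1    4    3    4
L[i]    1    2    2    1    2    1    2    2    3

1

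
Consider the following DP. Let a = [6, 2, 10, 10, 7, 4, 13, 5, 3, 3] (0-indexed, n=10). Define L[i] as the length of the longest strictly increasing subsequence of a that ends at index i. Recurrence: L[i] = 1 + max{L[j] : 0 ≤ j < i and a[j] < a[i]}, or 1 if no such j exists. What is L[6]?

3

   i    0    1    2    3    4    5    6    7    8    9
a[i]    6    2   10   10    7    4   13    5    3    3
L[i]    1    1    2    2    2    2    3    3    2    2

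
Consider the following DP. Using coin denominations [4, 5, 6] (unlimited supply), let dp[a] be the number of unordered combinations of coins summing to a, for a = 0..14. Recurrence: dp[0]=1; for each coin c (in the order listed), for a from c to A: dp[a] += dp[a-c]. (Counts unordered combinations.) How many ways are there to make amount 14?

after  coin     0     1     2     3     4     5     6     7     8     9    10    11    12    13    14
          4     1     0     0     0     1     0     0     0     1     0     0     0     1     0     0
          5     1     0     0     0     1     1     0     0     1     1     1     0     1     1     1
          6     1     0     0     0     1     1     1     0     1     1     2     1     2     1     2

2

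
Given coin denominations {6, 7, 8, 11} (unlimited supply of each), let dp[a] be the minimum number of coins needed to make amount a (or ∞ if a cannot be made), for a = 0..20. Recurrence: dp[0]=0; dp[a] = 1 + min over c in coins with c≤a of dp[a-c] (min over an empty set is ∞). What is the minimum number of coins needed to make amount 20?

3

 a  0  1  2  3  4  5  6  7  8  9 10 11 12 13 14 15 16 17 18 19 20
dp  0  -  -  -  -  -  1  1  1  -  -  1  2  2  2  2  2  2  2  2  3
(- denotes ∞ / unreachable)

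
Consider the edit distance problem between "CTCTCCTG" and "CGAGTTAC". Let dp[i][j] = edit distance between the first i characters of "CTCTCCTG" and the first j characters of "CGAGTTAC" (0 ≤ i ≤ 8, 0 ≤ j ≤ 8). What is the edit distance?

7

   ''  C  G  A  G  T  T  A  C
''  0  1  2  3  4  5  6  7  8
 C  1  0  1  2  3  4  5  6  7
 T  2  1  1  2  3  3  4  5  6
 C  3  2  2  2  3  4  4  5  5
 T  4  3  3  3  3  3  4  5  6
 C  5  4  4  4  4  4  4  5  5
 C  6  5  5  5  5  5  5  5  5
 T  7  6  6  6  6  5  5  6  6
 G  8  7  6  7  6  6  6  6  7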